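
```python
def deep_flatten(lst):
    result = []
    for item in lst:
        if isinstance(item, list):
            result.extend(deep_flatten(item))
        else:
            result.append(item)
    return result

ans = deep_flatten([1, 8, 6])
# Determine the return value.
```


deep_flatten([1, 8, 6])
Processing each element:
  1 is not a list -> append 1
  8 is not a list -> append 8
  6 is not a list -> append 6
= [1, 8, 6]


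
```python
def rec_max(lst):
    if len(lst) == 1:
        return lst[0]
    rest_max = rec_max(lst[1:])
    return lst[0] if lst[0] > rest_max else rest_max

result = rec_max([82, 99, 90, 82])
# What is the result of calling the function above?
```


rec_max([82, 99, 90, 82])
= compare 82 with rec_max([99, 90, 82])
= compare 99 with rec_max([90, 82])
= compare 90 with rec_max([82])
Base: rec_max([82]) = 82
compare 90 with 82: max = 90
compare 99 with 90: max = 99
compare 82 with 99: max = 99
= 99


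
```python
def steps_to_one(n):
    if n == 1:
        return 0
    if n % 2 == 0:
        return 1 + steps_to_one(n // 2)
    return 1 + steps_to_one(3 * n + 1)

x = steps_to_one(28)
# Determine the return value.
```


steps_to_one(28)
28 is even -> steps_to_one(14)
14 is even -> steps_to_one(7)
7 is odd -> 3*7+1 = 22 -> steps_to_one(22)
22 is even -> steps_to_one(11)
11 is odd -> 3*11+1 = 34 -> steps_to_one(34)
34 is even -> steps_to_one(17)
17 is odd -> 3*17+1 = 52 -> steps_to_one(52)
52 is even -> steps_to_one(26)
26 is even -> steps_to_one(13)
13 is odd -> 3*13+1 = 40 -> steps_to_one(40)
40 is even -> steps_to_one(20)
20 is even -> steps_to_one(10)
10 is even -> steps_to_one(5)
5 is odd -> 3*5+1 = 16 -> steps_to_one(16)
16 is even -> steps_to_one(8)
8 is even -> steps_to_one(4)
4 is even -> steps_to_one(2)
2 is even -> steps_to_one(1)
Reached 1 after 18 steps
= 18


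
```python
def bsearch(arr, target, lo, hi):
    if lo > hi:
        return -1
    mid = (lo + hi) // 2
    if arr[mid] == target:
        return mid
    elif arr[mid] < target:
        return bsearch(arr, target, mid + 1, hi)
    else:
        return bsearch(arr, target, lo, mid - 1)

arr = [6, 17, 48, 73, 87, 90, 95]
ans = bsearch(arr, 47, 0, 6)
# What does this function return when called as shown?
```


bsearch(arr, 47, 0, 6)
lo=0, hi=6, mid=3, arr[mid]=73
73 > 47, search left half
lo=0, hi=2, mid=1, arr[mid]=17
17 < 47, search right half
lo=2, hi=2, mid=2, arr[mid]=48
48 > 47, search left half
lo > hi, target not found, return -1
= -1


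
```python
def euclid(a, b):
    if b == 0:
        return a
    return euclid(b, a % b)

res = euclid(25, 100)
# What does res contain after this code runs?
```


euclid(25, 100)
= euclid(100, 25 % 100) = euclid(100, 25)
= euclid(25, 100 % 25) = euclid(25, 0)
b == 0, return a = 25


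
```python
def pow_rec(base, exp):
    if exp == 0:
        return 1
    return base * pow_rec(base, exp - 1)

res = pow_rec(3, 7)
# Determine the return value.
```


pow_rec(3, 7)
= 3 * pow_rec(3, 6)
= 3 * 3 * pow_rec(3, 5)
= 3 * 3 * 3 * pow_rec(3, 4)
= 3 * 3 * 3 * 3 * pow_rec(3, 3)
= 3 * 3 * 3 * 3 * 3 * pow_rec(3, 2)
= 3 * 3 * 3 * 3 * 3 * 3 * pow_rec(3, 1)
= 3 * 3 * 3 * 3 * 3 * 3 * 3 * pow_rec(3, 0)
= 3 * 3 * 3 * 3 * 3 * 3 * 3 * 1
= 2187


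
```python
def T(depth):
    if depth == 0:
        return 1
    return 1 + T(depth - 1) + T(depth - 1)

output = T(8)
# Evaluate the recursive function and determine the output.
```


T(8)
= 1 + T(7) + T(7)
= 1 + 2 * T(7)
T(k) = 2^(k+1) - 1
T(0) = 1
T(1) = 3
T(2) = 7
T(3) = 15
T(4) = 31
T(8) = 2^9 - 1 = 511


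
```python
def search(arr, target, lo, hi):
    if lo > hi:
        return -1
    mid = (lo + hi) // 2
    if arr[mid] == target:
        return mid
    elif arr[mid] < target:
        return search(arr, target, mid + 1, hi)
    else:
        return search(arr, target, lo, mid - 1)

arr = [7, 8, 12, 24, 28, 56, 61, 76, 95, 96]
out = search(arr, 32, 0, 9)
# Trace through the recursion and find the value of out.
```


search(arr, 32, 0, 9)
lo=0, hi=9, mid=4, arr[mid]=28
28 < 32, search right half
lo=5, hi=9, mid=7, arr[mid]=76
76 > 32, search left half
lo=5, hi=6, mid=5, arr[mid]=56
56 > 32, search left half
lo > hi, target not found, return -1
= -1


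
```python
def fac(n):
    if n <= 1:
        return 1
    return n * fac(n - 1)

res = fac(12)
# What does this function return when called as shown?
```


fac(12)
= 12 * fac(11)
= 12 * 11 * fac(10)
= 12 * 11 * 10 * fac(9)
= 12 * 11 * 10 * 9 * fac(8)
= 12 * 11 * 10 * 9 * 8 * fac(7)
= 12 * 11 * 10 * 9 * 8 * 7 * fac(6)
= 12 * 11 * 10 * 9 * 8 * 7 * 6 * fac(5)
= 12 * 11 * 10 * 9 * 8 * 7 * 6 * 5 * fac(4)
= 12 * 11 * 10 * 9 * 8 * 7 * 6 * 5 * 4 * fac(3)
= 12 * 11 * 10 * 9 * 8 * 7 * 6 * 5 * 4 * 3 * fac(2)
= 12 * 11 * 10 * 9 * 8 * 7 * 6 * 5 * 4 * 3 * 2 * fac(1)
= 12 * 11 * 10 * 9 * 8 * 7 * 6 * 5 * 4 * 3 * 2 * 1
= 479001600


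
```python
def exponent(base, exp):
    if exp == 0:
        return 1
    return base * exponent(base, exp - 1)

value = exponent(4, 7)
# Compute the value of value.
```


exponent(4, 7)
= 4 * exponent(4, 6)
= 4 * 4 * exponent(4, 5)
= 4 * 4 * 4 * exponent(4, 4)
= 4 * 4 * 4 * 4 * exponent(4, 3)
= 4 * 4 * 4 * 4 * 4 * exponent(4, 2)
= 4 * 4 * 4 * 4 * 4 * 4 * exponent(4, 1)
= 4 * 4 * 4 * 4 * 4 * 4 * 4 * exponent(4, 0)
= 4 * 4 * 4 * 4 * 4 * 4 * 4 * 1
= 16384


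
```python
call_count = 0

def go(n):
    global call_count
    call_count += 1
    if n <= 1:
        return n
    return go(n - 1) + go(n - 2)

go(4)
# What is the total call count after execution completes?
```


go(4) calls go(3) and go(2); each non-base call branches into two more.
Let C(k) = total number of calls made by go(k), including the call to go(k) itself.
Base cases: C(0) = 1, C(1) = 1
Recurrence: C(k) = 1 + C(k-1) + C(k-2)
  C(2) = 1 + C(1) + C(0) = 1 + 1 + 1 = 3
  C(3) = 1 + C(2) + C(1) = 1 + 3 + 1 = 5
  C(4) = 1 + C(3) + C(2) = 1 + 5 + 3 = 9
Total calls = C(4) = 9


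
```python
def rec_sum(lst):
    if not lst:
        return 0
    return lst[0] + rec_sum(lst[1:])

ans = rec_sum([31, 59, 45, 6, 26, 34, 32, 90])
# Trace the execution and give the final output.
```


rec_sum([31, 59, 45, 6, 26, 34, 32, 90])
= 31 + rec_sum([59, 45, 6, 26, 34, 32, 90])
= 31 + 59 + rec_sum([45, 6, 26, 34, 32, 90])
= 31 + 59 + 45 + rec_sum([6, 26, 34, 32, 90])
= 31 + 59 + 45 + 6 + rec_sum([26, 34, 32, 90])
= 31 + 59 + 45 + 6 + 26 + rec_sum([34, 32, 90])
= 31 + 59 + 45 + 6 + 26 + 34 + rec_sum([32, 90])
= 31 + 59 + 45 + 6 + 26 + 34 + 32 + rec_sum([90])
= 31 + 59 + 45 + 6 + 26 + 34 + 32 + 90 + rec_sum([])
= 31 + 59 + 45 + 6 + 26 + 34 + 32 + 90 + 0
= 323


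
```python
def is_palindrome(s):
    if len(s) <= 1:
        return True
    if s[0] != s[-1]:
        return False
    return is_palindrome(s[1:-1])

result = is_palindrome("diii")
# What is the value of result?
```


is_palindrome("diii")
"diii": s[0]='d' != s[-1]='i' -> False
= False


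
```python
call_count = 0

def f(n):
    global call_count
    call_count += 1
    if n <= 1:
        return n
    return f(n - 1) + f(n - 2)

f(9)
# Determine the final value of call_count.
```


f(9) calls f(8) and f(7); each non-base call branches into two more.
Let C(k) = total number of calls made by f(k), including the call to f(k) itself.
Base cases: C(0) = 1, C(1) = 1
Recurrence: C(k) = 1 + C(k-1) + C(k-2)
  C(2) = 1 + C(1) + C(0) = 1 + 1 + 1 = 3
  C(3) = 1 + C(2) + C(1) = 1 + 3 + 1 = 5
  C(4) = 1 + C(3) + C(2) = 1 + 5 + 3 = 9
  C(5) = 1 + C(4) + C(3) = 1 + 9 + 5 = 15
  C(6) = 1 + C(5) + C(4) = 1 + 15 + 9 = 25
  C(7) = 1 + C(6) + C(5) = 1 + 25 + 15 = 41
  C(8) = 1 + C(7) + C(6) = 1 + 41 + 25 = 67
  C(9) = 1 + C(8) + C(7) = 1 + 67 + 41 = 109
Total calls = C(9) = 109


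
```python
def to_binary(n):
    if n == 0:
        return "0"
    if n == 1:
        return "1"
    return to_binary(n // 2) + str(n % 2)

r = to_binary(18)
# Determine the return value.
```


to_binary(18)
= to_binary(9) + "0"
= to_binary(4) + "1" + "0"
= to_binary(2) + "0" + "1" + "0"
= to_binary(1) + "0" + "0" + "1" + "0"
= "1" + "0" + "0" + "1" + "0"
= "10010"


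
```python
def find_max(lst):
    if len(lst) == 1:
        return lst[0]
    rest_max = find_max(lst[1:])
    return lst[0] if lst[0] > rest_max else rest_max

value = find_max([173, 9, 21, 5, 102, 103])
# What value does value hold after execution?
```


find_max([173, 9, 21, 5, 102, 103])
= compare 173 with find_max([9, 21, 5, 102, 103])
= compare 9 with find_max([21, 5, 102, 103])
= compare 21 with find_max([5, 102, 103])
= compare 5 with find_max([102, 103])
= compare 102 with find_max([103])
Base: find_max([103]) = 103
compare 102 with 103: max = 103
compare 5 with 103: max = 103
compare 21 with 103: max = 103
compare 9 with 103: max = 103
compare 173 with 103: max = 173
= 173


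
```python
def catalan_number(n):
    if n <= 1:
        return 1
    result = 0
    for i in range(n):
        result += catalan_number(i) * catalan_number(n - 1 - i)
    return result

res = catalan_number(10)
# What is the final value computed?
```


catalan_number(10)
= sum of catalan_number(i) * catalan_number(10-1-i) for i in 0..9
First compute sub-values bottom-up:
  catalan_number(0) = 1, catalan_number(1) = 1
  catalan_number(2) = 1*1 + 1*1 = 2
  catalan_number(3) = 1*2 + 1*1 + 2*1 = 5
  catalan_number(4) = 1*5 + 1*2 + 2*1 + 5*1 = 14
  catalan_number(5) = 1*14 + 1*5 + 2*2 + 5*1 + 14*1 = 42
  catalan_number(6) = 1*42 + 1*14 + 2*5 + 5*2 + 14*1 + 42*1 = 132
  catalan_number(7) = 1*132 + 1*42 + 2*14 + 5*5 + 14*2 + 42*1 + 132*1 = 429
  catalan_number(8) = 1*429 + 1*132 + 2*42 + 5*14 + 14*5 + 42*2 + 132*1 + 429*1 = 1430
  catalan_number(9) = 1*1430 + 1*429 + 2*132 + 5*42 + 14*14 + 42*5 + 132*2 + 429*1 + 1430*1 = 4862
Now catalan_number(10):
  catalan_number(0)*catalan_number(9) = 1*4862 = 4862
  catalan_number(1)*catalan_number(8) = 1*1430 = 1430
  catalan_number(2)*catalan_number(7) = 2*429 = 858
  catalan_number(3)*catalan_number(6) = 5*132 = 660
  catalan_number(4)*catalan_number(5) = 14*42 = 588
  catalan_number(5)*catalan_number(4) = 42*14 = 588
  catalan_number(6)*catalan_number(3) = 132*5 = 660
  catalan_number(7)*catalan_number(2) = 429*2 = 858
  catalan_number(8)*catalan_number(1) = 1430*1 = 1430
  catalan_number(9)*catalan_number(0) = 4862*1 = 4862
= 4862 + 1430 + 858 + 660 + 588 + 588 + 660 + 858 + 1430 + 4862
= 16796


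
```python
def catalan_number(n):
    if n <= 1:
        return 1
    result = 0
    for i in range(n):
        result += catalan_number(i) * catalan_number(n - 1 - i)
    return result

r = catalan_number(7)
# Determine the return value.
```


catalan_number(7)
= sum of catalan_number(i) * catalan_number(7-1-i) for i in 0..6
First compute sub-values bottom-up:
  catalan_number(0) = 1, catalan_number(1) = 1
  catalan_number(2) = 1*1 + 1*1 = 2
  catalan_number(3) = 1*2 + 1*1 + 2*1 = 5
  catalan_number(4) = 1*5 + 1*2 + 2*1 + 5*1 = 14
  catalan_number(5) = 1*14 + 1*5 + 2*2 + 5*1 + 14*1 = 42
  catalan_number(6) = 1*42 + 1*14 + 2*5 + 5*2 + 14*1 + 42*1 = 132
Now catalan_number(7):
  catalan_number(0)*catalan_number(6) = 1*132 = 132
  catalan_number(1)*catalan_number(5) = 1*42 = 42
  catalan_number(2)*catalan_number(4) = 2*14 = 28
  catalan_number(3)*catalan_number(3) = 5*5 = 25
  catalan_number(4)*catalan_number(2) = 14*2 = 28
  catalan_number(5)*catalan_number(1) = 42*1 = 42
  catalan_number(6)*catalan_number(0) = 132*1 = 132
= 132 + 42 + 28 + 25 + 28 + 42 + 132
= 429


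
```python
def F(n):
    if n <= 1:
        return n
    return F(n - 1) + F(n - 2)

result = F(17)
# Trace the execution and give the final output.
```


F(17)
= F(16) + F(15)
= (F(15) + F(14)) + F(15)
Computing bottom-up: F(0)=0, F(1)=1, F(2)=1, F(3)=2, F(4)=3, F(5)=5, F(6)=8, F(7)=13, F(8)=21, F(9)=34, F(10)=55, F(11)=89, F(12)=144, F(13)=233, F(14)=377, F(15)=610, F(16)=987, F(17)=1597
= 1597


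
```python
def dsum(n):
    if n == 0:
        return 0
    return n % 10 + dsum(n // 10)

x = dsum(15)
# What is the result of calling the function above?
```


dsum(15)
= 5 + dsum(1)
= 5 + 1 + dsum(0)
= 5 + 1 + 0
= 6


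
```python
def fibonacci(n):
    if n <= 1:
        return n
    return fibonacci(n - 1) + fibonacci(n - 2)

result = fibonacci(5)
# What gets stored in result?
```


fibonacci(5)
= fibonacci(4) + fibonacci(3)
= (fibonacci(3) + fibonacci(2)) + fibonacci(3)
Computing bottom-up: fibonacci(0)=0, fibonacci(1)=1, fibonacci(2)=1, fibonacci(3)=2, fibonacci(4)=3, fibonacci(5)=5
= 5


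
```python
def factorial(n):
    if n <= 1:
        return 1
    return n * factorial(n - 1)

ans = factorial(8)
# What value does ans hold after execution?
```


factorial(8)
= 8 * factorial(7)
= 8 * 7 * factorial(6)
= 8 * 7 * 6 * factorial(5)
= 8 * 7 * 6 * 5 * factorial(4)
= 8 * 7 * 6 * 5 * 4 * factorial(3)
= 8 * 7 * 6 * 5 * 4 * 3 * factorial(2)
= 8 * 7 * 6 * 5 * 4 * 3 * 2 * factorial(1)
= 8 * 7 * 6 * 5 * 4 * 3 * 2 * 1
= 40320


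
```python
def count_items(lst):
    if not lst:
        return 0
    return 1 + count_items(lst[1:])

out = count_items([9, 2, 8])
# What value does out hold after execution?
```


count_items([9, 2, 8])
= 1 + count_items([2, 8])
= 1 + 1 + count_items([8])
= 1 + 1 + 1 + count_items([])
= 1 + 1 + 1 + 0
= 3


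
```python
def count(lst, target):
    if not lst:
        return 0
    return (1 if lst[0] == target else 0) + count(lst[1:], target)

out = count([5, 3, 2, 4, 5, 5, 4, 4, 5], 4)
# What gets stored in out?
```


count([5, 3, 2, 4, 5, 5, 4, 4, 5], 4)
lst[0]=5 != 4: 0 + count([3, 2, 4, 5, 5, 4, 4, 5], 4)
lst[0]=3 != 4: 0 + count([2, 4, 5, 5, 4, 4, 5], 4)
lst[0]=2 != 4: 0 + count([4, 5, 5, 4, 4, 5], 4)
lst[0]=4 == 4: 1 + count([5, 5, 4, 4, 5], 4)
lst[0]=5 != 4: 0 + count([5, 4, 4, 5], 4)
lst[0]=5 != 4: 0 + count([4, 4, 5], 4)
lst[0]=4 == 4: 1 + count([4, 5], 4)
lst[0]=4 == 4: 1 + count([5], 4)
lst[0]=5 != 4: 0 + count([], 4)
= 3


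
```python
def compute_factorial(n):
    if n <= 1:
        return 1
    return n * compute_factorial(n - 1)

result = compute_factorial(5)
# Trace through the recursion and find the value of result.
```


compute_factorial(5)
= 5 * compute_factorial(4)
= 5 * 4 * compute_factorial(3)
= 5 * 4 * 3 * compute_factorial(2)
= 5 * 4 * 3 * 2 * compute_factorial(1)
= 5 * 4 * 3 * 2 * 1
= 120


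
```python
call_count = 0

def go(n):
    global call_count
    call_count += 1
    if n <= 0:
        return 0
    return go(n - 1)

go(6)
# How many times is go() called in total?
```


go(6) calls go(5) calls ... calls go(0)
Total calls: 6 + 1 (for base case) = 7


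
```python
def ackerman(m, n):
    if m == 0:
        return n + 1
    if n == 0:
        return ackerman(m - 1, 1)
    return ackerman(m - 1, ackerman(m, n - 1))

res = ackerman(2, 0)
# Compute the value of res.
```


ackerman(2, 0)
n == 0: return ackerman(1, 1)
= ackerman(1, 1) = 3
= 3


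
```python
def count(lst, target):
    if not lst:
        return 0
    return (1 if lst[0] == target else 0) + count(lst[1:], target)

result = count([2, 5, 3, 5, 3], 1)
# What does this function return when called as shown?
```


count([2, 5, 3, 5, 3], 1)
lst[0]=2 != 1: 0 + count([5, 3, 5, 3], 1)
lst[0]=5 != 1: 0 + count([3, 5, 3], 1)
lst[0]=3 != 1: 0 + count([5, 3], 1)
lst[0]=5 != 1: 0 + count([3], 1)
lst[0]=3 != 1: 0 + count([], 1)
= 0


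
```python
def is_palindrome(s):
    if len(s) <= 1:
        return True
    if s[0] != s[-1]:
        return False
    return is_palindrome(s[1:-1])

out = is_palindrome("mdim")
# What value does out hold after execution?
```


is_palindrome("mdim")
"mdim": s[0]='m' == s[-1]='m' -> is_palindrome("di")
"di": s[0]='d' != s[-1]='i' -> False
= False


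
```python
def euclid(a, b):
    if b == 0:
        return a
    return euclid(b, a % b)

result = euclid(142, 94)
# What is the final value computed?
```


euclid(142, 94)
= euclid(94, 142 % 94) = euclid(94, 48)
= euclid(48, 94 % 48) = euclid(48, 46)
= euclid(46, 48 % 46) = euclid(46, 2)
= euclid(2, 46 % 2) = euclid(2, 0)
b == 0, return a = 2


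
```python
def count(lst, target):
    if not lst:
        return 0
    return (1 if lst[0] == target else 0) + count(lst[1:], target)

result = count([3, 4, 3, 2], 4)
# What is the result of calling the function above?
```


count([3, 4, 3, 2], 4)
lst[0]=3 != 4: 0 + count([4, 3, 2], 4)
lst[0]=4 == 4: 1 + count([3, 2], 4)
lst[0]=3 != 4: 0 + count([2], 4)
lst[0]=2 != 4: 0 + count([], 4)
= 1


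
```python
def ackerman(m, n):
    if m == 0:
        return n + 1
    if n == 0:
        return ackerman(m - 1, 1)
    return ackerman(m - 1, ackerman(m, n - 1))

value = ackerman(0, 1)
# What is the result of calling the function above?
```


ackerman(0, 1)
m == 0: return 1 + 1 = 2
= 2


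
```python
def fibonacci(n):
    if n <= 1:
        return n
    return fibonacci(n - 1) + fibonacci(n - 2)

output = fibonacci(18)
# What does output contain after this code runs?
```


fibonacci(18)
= fibonacci(17) + fibonacci(16)
= (fibonacci(16) + fibonacci(15)) + fibonacci(16)
Computing bottom-up: fibonacci(0)=0, fibonacci(1)=1, fibonacci(2)=1, fibonacci(3)=2, fibonacci(4)=3, fibonacci(5)=5, fibonacci(6)=8, fibonacci(7)=13, fibonacci(8)=21, fibonacci(9)=34, fibonacci(10)=55, fibonacci(11)=89, fibonacci(12)=144, fibonacci(13)=233, fibonacci(14)=377, fibonacci(15)=610, fibonacci(16)=987, fibonacci(17)=1597, fibonacci(18)=2584
= 2584


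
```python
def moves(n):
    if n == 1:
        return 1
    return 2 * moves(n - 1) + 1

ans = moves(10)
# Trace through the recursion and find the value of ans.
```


moves(10)
= 2 * moves(9) + 1
= 2 * (2 * moves(8) + 1) + 1
= 2 * (2 * (2 * moves(7) + 1) + 1) + 1
= 2 * (2 * (2 * (2 * moves(6) + 1) + 1) + 1) + 1
= 2 * (2 * (2 * (2 * (2 * moves(5) + 1) + 1) + 1) + 1) + 1
= 2 * (2 * (2 * (2 * (2 * (2 * moves(4) + 1) + 1) + 1) + 1) + 1) + 1
= 2 * (2 * (2 * (2 * (2 * (2 * (2 * moves(3) + 1) + 1) + 1) + 1) + 1) + 1) + 1
= 2 * (2 * (2 * (2 * (2 * (2 * (2 * (2 * moves(2) + 1) + 1) + 1) + 1) + 1) + 1) + 1) + 1
= 2 * (2 * (2 * (2 * (2 * (2 * (2 * (2 * (2 * moves(1) + 1) + 1) + 1) + 1) + 1) + 1) + 1) + 1) + 1
Now compute bottom-up:
moves(1) = 1
moves(2) = 2 * 1 + 1 = 3
moves(3) = 2 * 3 + 1 = 7
moves(4) = 2 * 7 + 1 = 15
moves(5) = 2 * 15 + 1 = 31
moves(6) = 2 * 31 + 1 = 63
moves(7) = 2 * 63 + 1 = 127
moves(8) = 2 * 127 + 1 = 255
moves(9) = 2 * 255 + 1 = 511
moves(10) = 2 * 511 + 1 = 1023
= 1023


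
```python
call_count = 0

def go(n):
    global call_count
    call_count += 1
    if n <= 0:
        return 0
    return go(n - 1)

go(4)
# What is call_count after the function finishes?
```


go(4) calls go(3) calls ... calls go(0)
Total calls: 4 + 1 (for base case) = 5


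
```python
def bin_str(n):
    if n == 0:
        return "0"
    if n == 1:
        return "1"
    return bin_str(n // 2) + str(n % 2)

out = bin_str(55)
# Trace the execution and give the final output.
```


bin_str(55)
= bin_str(27) + "1"
= bin_str(13) + "1" + "1"
= bin_str(6) + "1" + "1" + "1"
= bin_str(3) + "0" + "1" + "1" + "1"
= bin_str(1) + "1" + "0" + "1" + "1" + "1"
= "1" + "1" + "0" + "1" + "1" + "1"
= "110111"


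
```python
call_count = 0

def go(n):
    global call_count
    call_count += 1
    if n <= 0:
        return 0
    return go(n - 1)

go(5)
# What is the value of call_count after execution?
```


go(5) calls go(4) calls ... calls go(0)
Total calls: 5 + 1 (for base case) = 6


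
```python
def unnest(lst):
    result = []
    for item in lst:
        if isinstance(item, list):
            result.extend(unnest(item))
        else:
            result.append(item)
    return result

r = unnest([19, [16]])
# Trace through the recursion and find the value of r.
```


unnest([19, [16]])
Processing each element:
  19 is not a list -> append 19
  [16] is a list -> unnest recursively -> [16]
= [19, 16]


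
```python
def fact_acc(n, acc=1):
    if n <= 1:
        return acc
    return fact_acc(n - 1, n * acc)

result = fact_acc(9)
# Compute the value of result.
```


fact_acc(9, 1)
= fact_acc(8, 9 * 1) = fact_acc(8, 9)
= fact_acc(7, 8 * 9) = fact_acc(7, 72)
= fact_acc(6, 7 * 72) = fact_acc(6, 504)
= fact_acc(5, 6 * 504) = fact_acc(5, 3024)
= fact_acc(4, 5 * 3024) = fact_acc(4, 15120)
= fact_acc(3, 4 * 15120) = fact_acc(3, 60480)
= fact_acc(2, 3 * 60480) = fact_acc(2, 181440)
= fact_acc(1, 2 * 181440) = fact_acc(1, 362880)
n <= 1, return acc = 362880


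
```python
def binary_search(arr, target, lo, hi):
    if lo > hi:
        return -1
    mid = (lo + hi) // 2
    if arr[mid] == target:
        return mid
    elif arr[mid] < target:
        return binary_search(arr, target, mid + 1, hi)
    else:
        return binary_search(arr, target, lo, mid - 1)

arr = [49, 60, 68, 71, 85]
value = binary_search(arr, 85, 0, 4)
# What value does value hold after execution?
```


binary_search(arr, 85, 0, 4)
lo=0, hi=4, mid=2, arr[mid]=68
68 < 85, search right half
lo=3, hi=4, mid=3, arr[mid]=71
71 < 85, search right half
lo=4, hi=4, mid=4, arr[mid]=85
arr[4] == 85, found at index 4
= 4


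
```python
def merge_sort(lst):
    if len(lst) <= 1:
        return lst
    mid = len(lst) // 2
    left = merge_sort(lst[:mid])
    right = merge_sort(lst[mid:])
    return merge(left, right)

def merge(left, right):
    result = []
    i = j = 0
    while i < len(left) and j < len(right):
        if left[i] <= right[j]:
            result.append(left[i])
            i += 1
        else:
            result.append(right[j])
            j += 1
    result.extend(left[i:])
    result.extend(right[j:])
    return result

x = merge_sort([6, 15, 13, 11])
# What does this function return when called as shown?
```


merge_sort([6, 15, 13, 11])
Split into [6, 15] and [13, 11]
Left sorted: [6, 15]
Right sorted: [11, 13]
Merge [6, 15] and [11, 13]
= [6, 11, 13, 15]


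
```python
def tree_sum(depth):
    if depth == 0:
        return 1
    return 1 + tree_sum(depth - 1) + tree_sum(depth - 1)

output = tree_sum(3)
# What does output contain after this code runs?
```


tree_sum(3)
= 1 + tree_sum(2) + tree_sum(2)
= 1 + 2 * tree_sum(2)
tree_sum(k) = 2^(k+1) - 1
tree_sum(0) = 1
tree_sum(1) = 3
tree_sum(2) = 7
tree_sum(3) = 15
tree_sum(3) = 2^4 - 1 = 15


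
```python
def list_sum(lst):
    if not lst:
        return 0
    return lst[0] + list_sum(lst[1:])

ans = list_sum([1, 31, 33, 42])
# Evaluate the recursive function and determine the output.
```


list_sum([1, 31, 33, 42])
= 1 + list_sum([31, 33, 42])
= 1 + 31 + list_sum([33, 42])
= 1 + 31 + 33 + list_sum([42])
= 1 + 31 + 33 + 42 + list_sum([])
= 1 + 31 + 33 + 42 + 0
= 107


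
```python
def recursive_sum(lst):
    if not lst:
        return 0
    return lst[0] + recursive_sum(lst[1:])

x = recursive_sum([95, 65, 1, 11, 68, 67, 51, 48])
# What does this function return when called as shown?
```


recursive_sum([95, 65, 1, 11, 68, 67, 51, 48])
= 95 + recursive_sum([65, 1, 11, 68, 67, 51, 48])
= 95 + 65 + recursive_sum([1, 11, 68, 67, 51, 48])
= 95 + 65 + 1 + recursive_sum([11, 68, 67, 51, 48])
= 95 + 65 + 1 + 11 + recursive_sum([68, 67, 51, 48])
= 95 + 65 + 1 + 11 + 68 + recursive_sum([67, 51, 48])
= 95 + 65 + 1 + 11 + 68 + 67 + recursive_sum([51, 48])
= 95 + 65 + 1 + 11 + 68 + 67 + 51 + recursive_sum([48])
= 95 + 65 + 1 + 11 + 68 + 67 + 51 + 48 + recursive_sum([])
= 95 + 65 + 1 + 11 + 68 + 67 + 51 + 48 + 0
= 406


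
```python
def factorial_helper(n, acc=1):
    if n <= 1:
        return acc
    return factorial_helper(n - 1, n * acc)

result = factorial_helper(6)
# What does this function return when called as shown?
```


factorial_helper(6, 1)
= factorial_helper(5, 6 * 1) = factorial_helper(5, 6)
= factorial_helper(4, 5 * 6) = factorial_helper(4, 30)
= factorial_helper(3, 4 * 30) = factorial_helper(3, 120)
= factorial_helper(2, 3 * 120) = factorial_helper(2, 360)
= factorial_helper(1, 2 * 360) = factorial_helper(1, 720)
n <= 1, return acc = 720


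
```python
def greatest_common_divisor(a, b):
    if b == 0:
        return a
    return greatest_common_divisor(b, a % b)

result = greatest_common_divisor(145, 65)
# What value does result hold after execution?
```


greatest_common_divisor(145, 65)
= greatest_common_divisor(65, 145 % 65) = greatest_common_divisor(65, 15)
= greatest_common_divisor(15, 65 % 15) = greatest_common_divisor(15, 5)
= greatest_common_divisor(5, 15 % 5) = greatest_common_divisor(5, 0)
b == 0, return a = 5


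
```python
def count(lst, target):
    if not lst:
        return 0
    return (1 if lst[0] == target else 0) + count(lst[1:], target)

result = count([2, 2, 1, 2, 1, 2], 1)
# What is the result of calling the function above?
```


count([2, 2, 1, 2, 1, 2], 1)
lst[0]=2 != 1: 0 + count([2, 1, 2, 1, 2], 1)
lst[0]=2 != 1: 0 + count([1, 2, 1, 2], 1)
lst[0]=1 == 1: 1 + count([2, 1, 2], 1)
lst[0]=2 != 1: 0 + count([1, 2], 1)
lst[0]=1 == 1: 1 + count([2], 1)
lst[0]=2 != 1: 0 + count([], 1)
= 2


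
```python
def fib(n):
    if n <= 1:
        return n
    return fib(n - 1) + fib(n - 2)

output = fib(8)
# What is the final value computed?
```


fib(8)
= fib(7) + fib(6)
= (fib(6) + fib(5)) + fib(6)
Computing bottom-up: fib(0)=0, fib(1)=1, fib(2)=1, fib(3)=2, fib(4)=3, fib(5)=5, fib(6)=8, fib(7)=13, fib(8)=21
= 21


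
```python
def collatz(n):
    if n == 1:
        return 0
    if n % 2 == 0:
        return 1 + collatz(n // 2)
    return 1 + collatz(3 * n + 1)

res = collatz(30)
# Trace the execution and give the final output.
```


collatz(30)
30 is even -> collatz(15)
15 is odd -> 3*15+1 = 46 -> collatz(46)
46 is even -> collatz(23)
23 is odd -> 3*23+1 = 70 -> collatz(70)
70 is even -> collatz(35)
35 is odd -> 3*35+1 = 106 -> collatz(106)
106 is even -> collatz(53)
53 is odd -> 3*53+1 = 160 -> collatz(160)
160 is even -> collatz(80)
80 is even -> collatz(40)
40 is even -> collatz(20)
20 is even -> collatz(10)
10 is even -> collatz(5)
5 is odd -> 3*5+1 = 16 -> collatz(16)
16 is even -> collatz(8)
8 is even -> collatz(4)
4 is even -> collatz(2)
2 is even -> collatz(1)
Reached 1 after 18 steps
= 18


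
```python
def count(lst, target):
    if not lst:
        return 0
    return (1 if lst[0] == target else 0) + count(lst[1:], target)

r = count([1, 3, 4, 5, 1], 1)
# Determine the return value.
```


count([1, 3, 4, 5, 1], 1)
lst[0]=1 == 1: 1 + count([3, 4, 5, 1], 1)
lst[0]=3 != 1: 0 + count([4, 5, 1], 1)
lst[0]=4 != 1: 0 + count([5, 1], 1)
lst[0]=5 != 1: 0 + count([1], 1)
lst[0]=1 == 1: 1 + count([], 1)
= 2


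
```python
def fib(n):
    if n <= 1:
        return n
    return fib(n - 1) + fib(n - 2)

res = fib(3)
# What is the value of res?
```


fib(3)
= fib(2) + fib(1)
Computing bottom-up: fib(0)=0, fib(1)=1, fib(2)=1, fib(3)=2
= 2


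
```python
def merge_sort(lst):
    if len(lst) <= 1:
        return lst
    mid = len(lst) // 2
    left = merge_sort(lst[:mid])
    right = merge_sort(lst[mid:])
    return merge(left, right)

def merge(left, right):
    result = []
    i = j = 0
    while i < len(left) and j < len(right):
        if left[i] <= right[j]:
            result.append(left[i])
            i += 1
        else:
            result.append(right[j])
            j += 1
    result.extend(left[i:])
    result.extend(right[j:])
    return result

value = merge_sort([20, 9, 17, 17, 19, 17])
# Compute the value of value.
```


merge_sort([20, 9, 17, 17, 19, 17])
Split into [20, 9, 17] and [17, 19, 17]
Left sorted: [9, 17, 20]
Right sorted: [17, 17, 19]
Merge [9, 17, 20] and [17, 17, 19]
= [9, 17, 17, 17, 19, 20]


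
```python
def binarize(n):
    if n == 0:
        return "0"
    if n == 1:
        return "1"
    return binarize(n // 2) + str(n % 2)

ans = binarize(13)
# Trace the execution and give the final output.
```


binarize(13)
= binarize(6) + "1"
= binarize(3) + "0" + "1"
= binarize(1) + "1" + "0" + "1"
= "1" + "1" + "0" + "1"
= "1101"


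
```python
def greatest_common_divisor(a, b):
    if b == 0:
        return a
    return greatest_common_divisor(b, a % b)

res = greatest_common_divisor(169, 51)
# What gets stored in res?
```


greatest_common_divisor(169, 51)
= greatest_common_divisor(51, 169 % 51) = greatest_common_divisor(51, 16)
= greatest_common_divisor(16, 51 % 16) = greatest_common_divisor(16, 3)
= greatest_common_divisor(3, 16 % 3) = greatest_common_divisor(3, 1)
= greatest_common_divisor(1, 3 % 1) = greatest_common_divisor(1, 0)
b == 0, return a = 1


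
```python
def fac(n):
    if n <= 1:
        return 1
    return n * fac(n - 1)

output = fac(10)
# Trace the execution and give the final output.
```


fac(10)
= 10 * fac(9)
= 10 * 9 * fac(8)
= 10 * 9 * 8 * fac(7)
= 10 * 9 * 8 * 7 * fac(6)
= 10 * 9 * 8 * 7 * 6 * fac(5)
= 10 * 9 * 8 * 7 * 6 * 5 * fac(4)
= 10 * 9 * 8 * 7 * 6 * 5 * 4 * fac(3)
= 10 * 9 * 8 * 7 * 6 * 5 * 4 * 3 * fac(2)
= 10 * 9 * 8 * 7 * 6 * 5 * 4 * 3 * 2 * fac(1)
= 10 * 9 * 8 * 7 * 6 * 5 * 4 * 3 * 2 * 1
= 3628800


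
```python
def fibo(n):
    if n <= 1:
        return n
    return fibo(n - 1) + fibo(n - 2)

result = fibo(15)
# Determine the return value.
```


fibo(15)
= fibo(14) + fibo(13)
= (fibo(13) + fibo(12)) + fibo(13)
Computing bottom-up: fibo(0)=0, fibo(1)=1, fibo(2)=1, fibo(3)=2, fibo(4)=3, fibo(5)=5, fibo(6)=8, fibo(7)=13, fibo(8)=21, fibo(9)=34, fibo(10)=55, fibo(11)=89, fibo(12)=144, fibo(13)=233, fibo(14)=377, fibo(15)=610
= 610


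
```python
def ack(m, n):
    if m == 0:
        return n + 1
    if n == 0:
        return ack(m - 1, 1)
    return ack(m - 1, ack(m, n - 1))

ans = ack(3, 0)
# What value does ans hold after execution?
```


ack(3, 0)
n == 0: return ack(2, 1)
= ack(2, 1) = 5
= 5


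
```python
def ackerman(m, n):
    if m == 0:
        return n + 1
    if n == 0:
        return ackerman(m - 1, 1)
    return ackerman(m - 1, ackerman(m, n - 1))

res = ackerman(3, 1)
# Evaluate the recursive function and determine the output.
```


ackerman(3, 1)
= ackerman(2, ackerman(3, 0))
First compute ackerman(3, 0) = 5
= ackerman(2, 5)
= 13


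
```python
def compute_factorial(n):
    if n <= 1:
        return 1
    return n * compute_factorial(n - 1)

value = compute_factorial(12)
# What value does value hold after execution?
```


compute_factorial(12)
= 12 * compute_factorial(11)
= 12 * 11 * compute_factorial(10)
= 12 * 11 * 10 * compute_factorial(9)
= 12 * 11 * 10 * 9 * compute_factorial(8)
= 12 * 11 * 10 * 9 * 8 * compute_factorial(7)
= 12 * 11 * 10 * 9 * 8 * 7 * compute_factorial(6)
= 12 * 11 * 10 * 9 * 8 * 7 * 6 * compute_factorial(5)
= 12 * 11 * 10 * 9 * 8 * 7 * 6 * 5 * compute_factorial(4)
= 12 * 11 * 10 * 9 * 8 * 7 * 6 * 5 * 4 * compute_factorial(3)
= 12 * 11 * 10 * 9 * 8 * 7 * 6 * 5 * 4 * 3 * compute_factorial(2)
= 12 * 11 * 10 * 9 * 8 * 7 * 6 * 5 * 4 * 3 * 2 * compute_factorial(1)
= 12 * 11 * 10 * 9 * 8 * 7 * 6 * 5 * 4 * 3 * 2 * 1
= 479001600


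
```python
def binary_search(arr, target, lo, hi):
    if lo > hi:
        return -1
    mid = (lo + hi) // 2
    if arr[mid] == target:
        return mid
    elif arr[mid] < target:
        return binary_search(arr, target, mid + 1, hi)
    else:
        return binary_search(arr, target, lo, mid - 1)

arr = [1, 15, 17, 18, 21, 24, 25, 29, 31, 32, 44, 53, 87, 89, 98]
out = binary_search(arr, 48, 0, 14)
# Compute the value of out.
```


binary_search(arr, 48, 0, 14)
lo=0, hi=14, mid=7, arr[mid]=29
29 < 48, search right half
lo=8, hi=14, mid=11, arr[mid]=53
53 > 48, search left half
lo=8, hi=10, mid=9, arr[mid]=32
32 < 48, search right half
lo=10, hi=10, mid=10, arr[mid]=44
44 < 48, search right half
lo > hi, target not found, return -1
= -1


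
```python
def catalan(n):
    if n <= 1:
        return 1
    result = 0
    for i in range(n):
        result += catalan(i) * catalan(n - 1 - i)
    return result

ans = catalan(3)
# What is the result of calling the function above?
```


catalan(3)
= sum of catalan(i) * catalan(3-1-i) for i in 0..2
First compute sub-values bottom-up:
  catalan(0) = 1, catalan(1) = 1
  catalan(2) = 1*1 + 1*1 = 2
Now catalan(3):
  catalan(0)*catalan(2) = 1*2 = 2
  catalan(1)*catalan(1) = 1*1 = 1
  catalan(2)*catalan(0) = 2*1 = 2
= 2 + 1 + 2
= 5


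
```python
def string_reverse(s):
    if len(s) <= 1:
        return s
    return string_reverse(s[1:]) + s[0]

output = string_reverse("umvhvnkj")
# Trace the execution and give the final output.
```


string_reverse("umvhvnkj")
= string_reverse("mvhvnkj") + "u"
= string_reverse("vhvnkj") + "m" + "u"
= string_reverse("hvnkj") + "v" + "m" + "u"
= string_reverse("vnkj") + "h" + "v" + "m" + "u"
= string_reverse("nkj") + "v" + "h" + "v" + "m" + "u"
= string_reverse("kj") + "n" + "v" + "h" + "v" + "m" + "u"
= string_reverse("j") + "k" + "n" + "v" + "h" + "v" + "m" + "u"
= "j" + "k" + "n" + "v" + "h" + "v" + "m" + "u"
= "jknvhvmu"


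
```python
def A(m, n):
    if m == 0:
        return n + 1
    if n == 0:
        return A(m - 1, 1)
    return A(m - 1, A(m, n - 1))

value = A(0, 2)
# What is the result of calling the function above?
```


A(0, 2)
m == 0: return 2 + 1 = 3
= 3


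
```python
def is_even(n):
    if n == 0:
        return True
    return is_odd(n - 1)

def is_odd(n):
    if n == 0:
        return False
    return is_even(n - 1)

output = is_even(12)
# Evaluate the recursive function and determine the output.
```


is_even(12)
= is_odd(11)
= is_even(10)
= is_odd(9)
= is_even(8)
= is_odd(7)
= is_even(6)
= is_odd(5)
= is_even(4)
= is_odd(3)
= is_even(2)
= is_odd(1)
= is_even(0)
n == 0: return True
= True


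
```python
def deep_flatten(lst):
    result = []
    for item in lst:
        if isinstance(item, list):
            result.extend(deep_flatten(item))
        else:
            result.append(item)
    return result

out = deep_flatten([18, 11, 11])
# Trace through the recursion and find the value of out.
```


deep_flatten([18, 11, 11])
Processing each element:
  18 is not a list -> append 18
  11 is not a list -> append 11
  11 is not a list -> append 11
= [18, 11, 11]


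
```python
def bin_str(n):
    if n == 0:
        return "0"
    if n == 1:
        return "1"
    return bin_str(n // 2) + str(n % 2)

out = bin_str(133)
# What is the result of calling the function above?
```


bin_str(133)
= bin_str(66) + "1"
= bin_str(33) + "0" + "1"
= bin_str(16) + "1" + "0" + "1"
= bin_str(8) + "0" + "1" + "0" + "1"
= bin_str(4) + "0" + "0" + "1" + "0" + "1"
= bin_str(2) + "0" + "0" + "0" + "1" + "0" + "1"
= bin_str(1) + "0" + "0" + "0" + "0" + "1" + "0" + "1"
= "1" + "0" + "0" + "0" + "0" + "1" + "0" + "1"
= "10000101"


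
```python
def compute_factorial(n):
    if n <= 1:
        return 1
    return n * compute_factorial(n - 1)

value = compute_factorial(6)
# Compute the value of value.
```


compute_factorial(6)
= 6 * compute_factorial(5)
= 6 * 5 * compute_factorial(4)
= 6 * 5 * 4 * compute_factorial(3)
= 6 * 5 * 4 * 3 * compute_factorial(2)
= 6 * 5 * 4 * 3 * 2 * compute_factorial(1)
= 6 * 5 * 4 * 3 * 2 * 1
= 720


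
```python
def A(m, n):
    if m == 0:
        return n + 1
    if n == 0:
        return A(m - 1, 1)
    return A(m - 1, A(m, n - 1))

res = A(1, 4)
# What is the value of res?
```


A(1, 4)
= A(0, A(1, 3))
First compute A(1, 3) = 5
= A(0, 5)
= 6


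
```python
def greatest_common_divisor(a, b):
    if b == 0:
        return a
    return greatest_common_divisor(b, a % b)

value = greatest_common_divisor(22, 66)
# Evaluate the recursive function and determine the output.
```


greatest_common_divisor(22, 66)
= greatest_common_divisor(66, 22 % 66) = greatest_common_divisor(66, 22)
= greatest_common_divisor(22, 66 % 22) = greatest_common_divisor(22, 0)
b == 0, return a = 22


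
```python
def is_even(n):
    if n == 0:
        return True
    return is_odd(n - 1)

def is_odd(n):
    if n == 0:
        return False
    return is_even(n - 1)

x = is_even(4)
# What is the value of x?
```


is_even(4)
= is_odd(3)
= is_even(2)
= is_odd(1)
= is_even(0)
n == 0: return True
= True


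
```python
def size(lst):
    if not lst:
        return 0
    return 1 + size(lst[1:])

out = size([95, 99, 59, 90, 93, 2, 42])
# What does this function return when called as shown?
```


size([95, 99, 59, 90, 93, 2, 42])
= 1 + size([99, 59, 90, 93, 2, 42])
= 1 + 1 + size([59, 90, 93, 2, 42])
= 1 + 1 + 1 + size([90, 93, 2, 42])
= 1 + 1 + 1 + 1 + size([93, 2, 42])
= 1 + 1 + 1 + 1 + 1 + size([2, 42])
= 1 + 1 + 1 + 1 + 1 + 1 + size([42])
= 1 + 1 + 1 + 1 + 1 + 1 + 1 + size([])
= 1 + 1 + 1 + 1 + 1 + 1 + 1 + 0
= 7


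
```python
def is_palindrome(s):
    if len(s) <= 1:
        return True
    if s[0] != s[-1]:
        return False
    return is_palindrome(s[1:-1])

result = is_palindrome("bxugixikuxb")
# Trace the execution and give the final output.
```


is_palindrome("bxugixikuxb")
"bxugixikuxb": s[0]='b' == s[-1]='b' -> is_palindrome("xugixikux")
"xugixikux": s[0]='x' == s[-1]='x' -> is_palindrome("ugixiku")
"ugixiku": s[0]='u' == s[-1]='u' -> is_palindrome("gixik")
"gixik": s[0]='g' != s[-1]='k' -> False
= False


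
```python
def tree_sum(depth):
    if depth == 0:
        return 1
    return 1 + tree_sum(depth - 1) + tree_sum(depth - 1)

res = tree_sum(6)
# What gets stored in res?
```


tree_sum(6)
= 1 + tree_sum(5) + tree_sum(5)
= 1 + 2 * tree_sum(5)
tree_sum(k) = 2^(k+1) - 1
tree_sum(0) = 1
tree_sum(1) = 3
tree_sum(2) = 7
tree_sum(3) = 15
tree_sum(4) = 31
tree_sum(6) = 2^7 - 1 = 127


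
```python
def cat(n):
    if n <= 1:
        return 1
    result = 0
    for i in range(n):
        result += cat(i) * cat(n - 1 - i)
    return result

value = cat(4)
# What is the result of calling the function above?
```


cat(4)
= sum of cat(i) * cat(4-1-i) for i in 0..3
First compute sub-values bottom-up:
  cat(0) = 1, cat(1) = 1
  cat(2) = 1*1 + 1*1 = 2
  cat(3) = 1*2 + 1*1 + 2*1 = 5
Now cat(4):
  cat(0)*cat(3) = 1*5 = 5
  cat(1)*cat(2) = 1*2 = 2
  cat(2)*cat(1) = 2*1 = 2
  cat(3)*cat(0) = 5*1 = 5
= 5 + 2 + 2 + 5
= 14


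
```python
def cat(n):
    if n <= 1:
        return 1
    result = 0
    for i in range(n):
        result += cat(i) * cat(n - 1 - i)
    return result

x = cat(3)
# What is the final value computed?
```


cat(3)
= sum of cat(i) * cat(3-1-i) for i in 0..2
First compute sub-values bottom-up:
  cat(0) = 1, cat(1) = 1
  cat(2) = 1*1 + 1*1 = 2
Now cat(3):
  cat(0)*cat(2) = 1*2 = 2
  cat(1)*cat(1) = 1*1 = 1
  cat(2)*cat(0) = 2*1 = 2
= 2 + 1 + 2
= 5


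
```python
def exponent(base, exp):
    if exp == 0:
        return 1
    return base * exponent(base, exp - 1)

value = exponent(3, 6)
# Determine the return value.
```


exponent(3, 6)
= 3 * exponent(3, 5)
= 3 * 3 * exponent(3, 4)
= 3 * 3 * 3 * exponent(3, 3)
= 3 * 3 * 3 * 3 * exponent(3, 2)
= 3 * 3 * 3 * 3 * 3 * exponent(3, 1)
= 3 * 3 * 3 * 3 * 3 * 3 * exponent(3, 0)
= 3 * 3 * 3 * 3 * 3 * 3 * 1
= 729


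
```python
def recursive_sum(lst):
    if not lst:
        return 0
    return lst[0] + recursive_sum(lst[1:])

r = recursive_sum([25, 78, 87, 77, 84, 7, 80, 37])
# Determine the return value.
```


recursive_sum([25, 78, 87, 77, 84, 7, 80, 37])
= 25 + recursive_sum([78, 87, 77, 84, 7, 80, 37])
= 25 + 78 + recursive_sum([87, 77, 84, 7, 80, 37])
= 25 + 78 + 87 + recursive_sum([77, 84, 7, 80, 37])
= 25 + 78 + 87 + 77 + recursive_sum([84, 7, 80, 37])
= 25 + 78 + 87 + 77 + 84 + recursive_sum([7, 80, 37])
= 25 + 78 + 87 + 77 + 84 + 7 + recursive_sum([80, 37])
= 25 + 78 + 87 + 77 + 84 + 7 + 80 + recursive_sum([37])
= 25 + 78 + 87 + 77 + 84 + 7 + 80 + 37 + recursive_sum([])
= 25 + 78 + 87 + 77 + 84 + 7 + 80 + 37 + 0
= 475


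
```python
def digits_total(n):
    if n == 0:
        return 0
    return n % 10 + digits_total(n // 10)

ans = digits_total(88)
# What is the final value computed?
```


digits_total(88)
= 8 + digits_total(8)
= 8 + 8 + digits_total(0)
= 8 + 8 + 0
= 16


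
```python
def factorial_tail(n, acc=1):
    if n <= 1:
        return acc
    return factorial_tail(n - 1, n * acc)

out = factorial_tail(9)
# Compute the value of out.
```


factorial_tail(9, 1)
= factorial_tail(8, 9 * 1) = factorial_tail(8, 9)
= factorial_tail(7, 8 * 9) = factorial_tail(7, 72)
= factorial_tail(6, 7 * 72) = factorial_tail(6, 504)
= factorial_tail(5, 6 * 504) = factorial_tail(5, 3024)
= factorial_tail(4, 5 * 3024) = factorial_tail(4, 15120)
= factorial_tail(3, 4 * 15120) = factorial_tail(3, 60480)
= factorial_tail(2, 3 * 60480) = factorial_tail(2, 181440)
= factorial_tail(1, 2 * 181440) = factorial_tail(1, 362880)
n <= 1, return acc = 362880
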